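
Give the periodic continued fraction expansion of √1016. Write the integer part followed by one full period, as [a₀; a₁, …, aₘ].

a₀ = ⌊√1016⌋ = 31.

[31; 1, 6, 1, 62]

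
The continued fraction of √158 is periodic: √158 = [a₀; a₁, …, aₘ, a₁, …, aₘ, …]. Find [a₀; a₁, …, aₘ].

a₀ = ⌊√158⌋ = 12.
With m₀=0, d₀=1 and mₖ₊₁ = dₖaₖ − mₖ, dₖ₊₁ = (n − mₖ₊₁²)/dₖ, aₖ₊₁ = ⌊(a₀+mₖ₊₁)/dₖ₊₁⌋:
  k=1: m=12, d=14, a=1
  k=2: m=2, d=11, a=1
  k=3: m=9, d=7, a=3
  k=4: m=12, d=2, a=12
  k=5: m=12, d=7, a=3
  k=6: m=9, d=11, a=1
  k=7: m=2, d=14, a=1
  k=8: m=12, d=1, a=24
d=1 and a=2a₀=24 at k=8, so the next step gives (m, d) = (12, 14) again — its k=1 value — and the period has length 8.

[12; 1, 1, 3, 12, 3, 1, 1, 24]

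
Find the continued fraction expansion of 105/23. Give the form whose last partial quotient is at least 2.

[4; 1, 1, 3, 3]

105 = 4·23 + 13
23 = 1·13 + 10
13 = 1·10 + 3
10 = 3·3 + 1
3 = 3·1 + 0  (stop)
So 105/23 = [4; 1, 1, 3, 3].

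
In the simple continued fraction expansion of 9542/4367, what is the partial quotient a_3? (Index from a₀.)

9542 = 2·4367 + 808   →  a_0 = 2
4367 = 5·808 + 327   →  a_1 = 5
808 = 2·327 + 154   →  a_2 = 2
327 = 2·154 + 19   →  a_3 = 2

2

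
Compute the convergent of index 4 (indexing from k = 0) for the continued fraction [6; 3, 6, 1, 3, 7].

Using pₖ = aₖpₖ₋₁ + pₖ₋₂, qₖ = aₖqₖ₋₁ + qₖ₋₂ (with p₋₁=1, p₋₂=0, q₋₁=0, q₋₂=1):
  k=0: a=6, p=6, q=1
  k=1: a=3, p=19, q=3
  k=2: a=6, p=120, q=19
  k=3: a=1, p=139, q=22
  k=4: a=3, p=537, q=85

537/85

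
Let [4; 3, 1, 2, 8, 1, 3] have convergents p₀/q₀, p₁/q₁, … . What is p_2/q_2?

Using pₖ = aₖpₖ₋₁ + pₖ₋₂, qₖ = aₖqₖ₋₁ + qₖ₋₂ (with p₋₁=1, p₋₂=0, q₋₁=0, q₋₂=1):
  k=0: a=4, p=4, q=1
  k=1: a=3, p=13, q=3
  k=2: a=1, p=17, q=4

17/4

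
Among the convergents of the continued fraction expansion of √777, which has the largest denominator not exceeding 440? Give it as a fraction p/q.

12237/439

√777 = [27; 1, 6, 1, 54, …] (period length 4).
Convergents:
  p_0/q_0 = 27/1
  p_1/q_1 = 28/1
  p_2/q_2 = 195/7
  p_3/q_3 = 223/8
  p_4/q_4 = 12237/439
  p_5/q_5 = 12460/447
q_4 = 439 ≤ 440 < 447 = q_5, so the answer is 12237/439.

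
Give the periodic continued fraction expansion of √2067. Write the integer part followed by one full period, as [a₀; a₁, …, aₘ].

a₀ = ⌊√2067⌋ = 45.
With m₀=0, d₀=1 and mₖ₊₁ = dₖaₖ − mₖ, dₖ₊₁ = (n − mₖ₊₁²)/dₖ, aₖ₊₁ = ⌊(a₀+mₖ₊₁)/dₖ₊₁⌋:
  k=1: m=45, d=42, a=2
  k=2: m=39, d=13, a=6
  k=3: m=39, d=42, a=2
  k=4: m=45, d=1, a=90
d=1 and a=2a₀=90 at k=4, so the next step gives (m, d) = (45, 42) again — its k=1 value — and the period has length 4.

[45; 2, 6, 2, 90]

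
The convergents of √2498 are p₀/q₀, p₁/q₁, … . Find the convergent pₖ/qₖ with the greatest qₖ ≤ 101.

√2498 = [49; 1, 48, 1, 98, …] (period length 4).
Convergents:
  p_0/q_0 = 49/1
  p_1/q_1 = 50/1
  p_2/q_2 = 2449/49
  p_3/q_3 = 2499/50
  p_4/q_4 = 247351/4949
q_3 = 50 ≤ 101 < 4949 = q_4, so the answer is 2499/50.

2499/50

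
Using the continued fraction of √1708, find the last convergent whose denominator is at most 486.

√1708 = [41; 3, 20, 3, 82, …] (period length 4).
Convergents:
  p_0/q_0 = 41/1
  p_1/q_1 = 124/3
  p_2/q_2 = 2521/61
  p_3/q_3 = 7687/186
  p_4/q_4 = 632855/15313
q_3 = 186 ≤ 486 < 15313 = q_4, so the answer is 7687/186.

7687/186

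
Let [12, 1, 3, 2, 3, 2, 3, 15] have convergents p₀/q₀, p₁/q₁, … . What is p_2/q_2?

Using pₖ = aₖpₖ₋₁ + pₖ₋₂, qₖ = aₖqₖ₋₁ + qₖ₋₂ (with p₋₁=1, p₋₂=0, q₋₁=0, q₋₂=1):
  k=0: a=12, p=12, q=1
  k=1: a=1, p=13, q=1
  k=2: a=3, p=51, q=4

51/4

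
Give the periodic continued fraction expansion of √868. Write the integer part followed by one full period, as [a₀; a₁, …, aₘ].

[29; 2, 6, 19, 2, 19, 6, 2, 58]

a₀ = ⌊√868⌋ = 29.
With m₀=0, d₀=1 and mₖ₊₁ = dₖaₖ − mₖ, dₖ₊₁ = (n − mₖ₊₁²)/dₖ, aₖ₊₁ = ⌊(a₀+mₖ₊₁)/dₖ₊₁⌋:
  k=1: m=29, d=27, a=2
  k=2: m=25, d=9, a=6
  k=3: m=29, d=3, a=19
  k=4: m=28, d=28, a=2
  k=5: m=28, d=3, a=19
  k=6: m=29, d=9, a=6
  k=7: m=25, d=27, a=2
  k=8: m=29, d=1, a=58
d=1 and a=2a₀=58 at k=8, so the next step gives (m, d) = (29, 27) again — its k=1 value — and the period has length 8.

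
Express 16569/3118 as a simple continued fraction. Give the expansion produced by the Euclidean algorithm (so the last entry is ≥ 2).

16569 = 5·3118 + 979
3118 = 3·979 + 181
979 = 5·181 + 74
181 = 2·74 + 33
74 = 2·33 + 8
33 = 4·8 + 1
8 = 8·1 + 0  (stop)
So 16569/3118 = [5; 3, 5, 2, 2, 4, 8].

[5; 3, 5, 2, 2, 4, 8]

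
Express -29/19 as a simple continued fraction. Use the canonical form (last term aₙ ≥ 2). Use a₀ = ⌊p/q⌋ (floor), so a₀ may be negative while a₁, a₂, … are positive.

-29 = -2×19 + 9
19 = 2×9 + 1
9 = 9×1 + 0  (stop)
So -29/19 = [-2; 2, 9].

[-2; 2, 9]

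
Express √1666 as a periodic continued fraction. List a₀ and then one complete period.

[40; 1, 4, 2, 4, 1, 80]

a₀ = ⌊√1666⌋ = 40.
With m₀=0, d₀=1 and mₖ₊₁ = dₖaₖ − mₖ, dₖ₊₁ = (n − mₖ₊₁²)/dₖ, aₖ₊₁ = ⌊(a₀+mₖ₊₁)/dₖ₊₁⌋:
  k=1: m=40, d=66, a=1
  k=2: m=26, d=15, a=4
  k=3: m=34, d=34, a=2
  k=4: m=34, d=15, a=4
  k=5: m=26, d=66, a=1
  k=6: m=40, d=1, a=80
d=1 and a=2a₀=80 at k=6, so the next step gives (m, d) = (40, 66) again — its k=1 value — and the period has length 6.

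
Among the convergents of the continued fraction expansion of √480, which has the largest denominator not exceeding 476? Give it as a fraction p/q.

10341/472

√480 = [21; 1, 9, 1, 42, …] (period length 4).
Convergents:
  p_0/q_0 = 21/1
  p_1/q_1 = 22/1
  p_2/q_2 = 219/10
  p_3/q_3 = 241/11
  p_4/q_4 = 10341/472
  p_5/q_5 = 10582/483
q_4 = 472 ≤ 476 < 483 = q_5, so the answer is 10341/472.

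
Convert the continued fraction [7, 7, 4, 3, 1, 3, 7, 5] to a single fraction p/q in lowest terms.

123370/17283

Using pₖ = aₖpₖ₋₁ + pₖ₋₂ and qₖ = aₖqₖ₋₁ + qₖ₋₂:
  k=0: a=7, p=7, q=1
  k=1: a=7, p=50, q=7
  k=2: a=4, p=207, q=29
  k=3: a=3, p=671, q=94
  k=4: a=1, p=878, q=123
  k=5: a=3, p=3305, q=463
  k=6: a=7, p=24013, q=3364
  k=7: a=5, p=123370, q=17283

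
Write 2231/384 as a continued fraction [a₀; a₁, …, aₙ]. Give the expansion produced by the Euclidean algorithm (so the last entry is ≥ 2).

2231 = 5·384 + 311
384 = 1·311 + 73
311 = 4·73 + 19
73 = 3·19 + 16
19 = 1·16 + 3
16 = 5·3 + 1
3 = 3·1 + 0  (stop)
So 2231/384 = [5; 1, 4, 3, 1, 5, 3].

[5; 1, 4, 3, 1, 5, 3]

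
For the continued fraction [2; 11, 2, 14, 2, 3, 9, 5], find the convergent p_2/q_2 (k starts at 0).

48/23

Using pₖ = aₖpₖ₋₁ + pₖ₋₂, qₖ = aₖqₖ₋₁ + qₖ₋₂ (with p₋₁=1, p₋₂=0, q₋₁=0, q₋₂=1):
  k=0: a=2, p=2, q=1
  k=1: a=11, p=23, q=11
  k=2: a=2, p=48, q=23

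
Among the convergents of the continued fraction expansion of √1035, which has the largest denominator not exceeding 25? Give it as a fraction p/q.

√1035 = [32; 5, 1, 5, 64, …] (period length 4).
Convergents:
  p_0/q_0 = 32/1
  p_1/q_1 = 161/5
  p_2/q_2 = 193/6
  p_3/q_3 = 1126/35
q_2 = 6 ≤ 25 < 35 = q_3, so the answer is 193/6.

193/6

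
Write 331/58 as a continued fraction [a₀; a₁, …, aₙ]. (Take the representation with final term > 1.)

331 = 5·58 + 41
58 = 1·41 + 17
41 = 2·17 + 7
17 = 2·7 + 3
7 = 2·3 + 1
3 = 3·1 + 0  (stop)
So 331/58 = [5; 1, 2, 2, 2, 3].

[5; 1, 2, 2, 2, 3]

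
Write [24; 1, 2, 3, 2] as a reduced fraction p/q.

568/23

Using pₖ = aₖpₖ₋₁ + pₖ₋₂ and qₖ = aₖqₖ₋₁ + qₖ₋₂:
  k=0: a=24, p=24, q=1
  k=1: a=1, p=25, q=1
  k=2: a=2, p=74, q=3
  k=3: a=3, p=247, q=10
  k=4: a=2, p=568, q=23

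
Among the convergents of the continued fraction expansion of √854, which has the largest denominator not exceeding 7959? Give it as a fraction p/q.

138343/4734

√854 = [29; 4, 2, 11, 4, 11, 2, 4, 58, …] (period length 8).
Convergents:
  p_0/q_0 = 29/1
  p_1/q_1 = 117/4
  p_2/q_2 = 263/9
  p_3/q_3 = 3010/103
  p_4/q_4 = 12303/421
  p_5/q_5 = 138343/4734
  p_6/q_6 = 288989/9889
q_5 = 4734 ≤ 7959 < 9889 = q_6, so the answer is 138343/4734.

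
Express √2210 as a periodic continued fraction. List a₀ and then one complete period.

[47; 94]

a₀ = ⌊√2210⌋ = 47.
With m₀=0, d₀=1 and mₖ₊₁ = dₖaₖ − mₖ, dₖ₊₁ = (n − mₖ₊₁²)/dₖ, aₖ₊₁ = ⌊(a₀+mₖ₊₁)/dₖ₊₁⌋:
  k=1: m=47, d=1, a=94
d=1 and a=2a₀=94 at k=1, so the next step gives (m, d) = (47, 1) again — its k=1 value — and the period has length 1.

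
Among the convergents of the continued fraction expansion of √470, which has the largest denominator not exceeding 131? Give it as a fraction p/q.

√470 = [21; 1, 2, 8, 2, 1, 42, …] (period length 6).
Convergents:
  p_0/q_0 = 21/1
  p_1/q_1 = 22/1
  p_2/q_2 = 65/3
  p_3/q_3 = 542/25
  p_4/q_4 = 1149/53
  p_5/q_5 = 1691/78
  p_6/q_6 = 72171/3329
q_5 = 78 ≤ 131 < 3329 = q_6, so the answer is 1691/78.

1691/78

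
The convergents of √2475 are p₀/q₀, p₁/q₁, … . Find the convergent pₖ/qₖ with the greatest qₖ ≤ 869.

19850/399

√2475 = [49; 1, 2, 1, 98, …] (period length 4).
Convergents:
  p_0/q_0 = 49/1
  p_1/q_1 = 50/1
  p_2/q_2 = 149/3
  p_3/q_3 = 199/4
  p_4/q_4 = 19651/395
  p_5/q_5 = 19850/399
  p_6/q_6 = 59351/1193
q_5 = 399 ≤ 869 < 1193 = q_6, so the answer is 19850/399.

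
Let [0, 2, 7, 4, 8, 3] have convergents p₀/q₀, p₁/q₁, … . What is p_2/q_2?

7/15

Using pₖ = aₖpₖ₋₁ + pₖ₋₂, qₖ = aₖqₖ₋₁ + qₖ₋₂ (with p₋₁=1, p₋₂=0, q₋₁=0, q₋₂=1):
  k=0: a=0, p=0, q=1
  k=1: a=2, p=1, q=2
  k=2: a=7, p=7, q=15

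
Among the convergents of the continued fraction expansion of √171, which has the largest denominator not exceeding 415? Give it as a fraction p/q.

√171 = [13; 13, 26, …] (period length 2).
Convergents:
  p_0/q_0 = 13/1
  p_1/q_1 = 170/13
  p_2/q_2 = 4433/339
  p_3/q_3 = 57799/4420
q_2 = 339 ≤ 415 < 4420 = q_3, so the answer is 4433/339.

4433/339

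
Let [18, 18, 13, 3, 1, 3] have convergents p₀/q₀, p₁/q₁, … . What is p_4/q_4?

17297/958

Using pₖ = aₖpₖ₋₁ + pₖ₋₂, qₖ = aₖqₖ₋₁ + qₖ₋₂ (with p₋₁=1, p₋₂=0, q₋₁=0, q₋₂=1):
  k=0: a=18, p=18, q=1
  k=1: a=18, p=325, q=18
  k=2: a=13, p=4243, q=235
  k=3: a=3, p=13054, q=723
  k=4: a=1, p=17297, q=958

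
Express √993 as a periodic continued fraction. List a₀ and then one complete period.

[31; 1, 1, 20, 1, 1, 62]

a₀ = ⌊√993⌋ = 31.
With m₀=0, d₀=1 and mₖ₊₁ = dₖaₖ − mₖ, dₖ₊₁ = (n − mₖ₊₁²)/dₖ, aₖ₊₁ = ⌊(a₀+mₖ₊₁)/dₖ₊₁⌋:
  k=1: m=31, d=32, a=1
  k=2: m=1, d=31, a=1
  k=3: m=30, d=3, a=20
  k=4: m=30, d=31, a=1
  k=5: m=1, d=32, a=1
  k=6: m=31, d=1, a=62
d=1 and a=2a₀=62 at k=6, so the next step gives (m, d) = (31, 32) again — its k=1 value — and the period has length 6.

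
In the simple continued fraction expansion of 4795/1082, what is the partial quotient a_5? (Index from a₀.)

3

4795 = 4·1082 + 467   →  a_0 = 4
1082 = 2·467 + 148   →  a_1 = 2
467 = 3·148 + 23   →  a_2 = 3
148 = 6·23 + 10   →  a_3 = 6
23 = 2·10 + 3   →  a_4 = 2
10 = 3·3 + 1   →  a_5 = 3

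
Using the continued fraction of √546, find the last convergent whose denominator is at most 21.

√546 = [23; 2, 1, 2, 1, 2, 46, …] (period length 6).
Convergents:
  p_0/q_0 = 23/1
  p_1/q_1 = 47/2
  p_2/q_2 = 70/3
  p_3/q_3 = 187/8
  p_4/q_4 = 257/11
  p_5/q_5 = 701/30
q_4 = 11 ≤ 21 < 30 = q_5, so the answer is 257/11.

257/11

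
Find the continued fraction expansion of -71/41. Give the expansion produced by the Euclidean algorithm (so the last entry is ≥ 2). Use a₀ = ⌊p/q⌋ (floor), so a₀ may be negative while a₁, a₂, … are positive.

[-2; 3, 1, 2, 1, 2]

-71 = -2*41 + 11
41 = 3*11 + 8
11 = 1*8 + 3
8 = 2*3 + 2
3 = 1*2 + 1
2 = 2*1 + 0  (stop)
So -71/41 = [-2; 3, 1, 2, 1, 2].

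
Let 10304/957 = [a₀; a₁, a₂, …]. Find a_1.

1

10304 = 10·957 + 734   →  a_0 = 10
957 = 1·734 + 223   →  a_1 = 1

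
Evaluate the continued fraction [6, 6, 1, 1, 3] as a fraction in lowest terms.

283/46

Using pₖ = aₖpₖ₋₁ + pₖ₋₂ and qₖ = aₖqₖ₋₁ + qₖ₋₂:
  k=0: a=6, p=6, q=1
  k=1: a=6, p=37, q=6
  k=2: a=1, p=43, q=7
  k=3: a=1, p=80, q=13
  k=4: a=3, p=283, q=46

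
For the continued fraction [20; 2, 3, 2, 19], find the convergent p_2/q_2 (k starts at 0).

143/7

Using pₖ = aₖpₖ₋₁ + pₖ₋₂, qₖ = aₖqₖ₋₁ + qₖ₋₂ (with p₋₁=1, p₋₂=0, q₋₁=0, q₋₂=1):
  k=0: a=20, p=20, q=1
  k=1: a=2, p=41, q=2
  k=2: a=3, p=143, q=7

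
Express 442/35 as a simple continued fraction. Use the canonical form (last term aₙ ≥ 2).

442 = 12×35 + 22
35 = 1×22 + 13
22 = 1×13 + 9
13 = 1×9 + 4
9 = 2×4 + 1
4 = 4×1 + 0  (stop)
So 442/35 = [12; 1, 1, 1, 2, 4].

[12; 1, 1, 1, 2, 4]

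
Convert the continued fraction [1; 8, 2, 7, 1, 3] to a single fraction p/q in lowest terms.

625/559

Fold from the inside: start with 3/1.
  1 + 1/3 = 4/3
  7 + 3/4 = 31/4
  2 + 4/31 = 66/31
  8 + 31/66 = 559/66
  1 + 66/559 = 625/559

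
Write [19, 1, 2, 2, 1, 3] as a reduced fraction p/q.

Using pₖ = aₖpₖ₋₁ + pₖ₋₂ and qₖ = aₖqₖ₋₁ + qₖ₋₂:
  k=0: a=19, p=19, q=1
  k=1: a=1, p=20, q=1
  k=2: a=2, p=59, q=3
  k=3: a=2, p=138, q=7
  k=4: a=1, p=197, q=10
  k=5: a=3, p=729, q=37

729/37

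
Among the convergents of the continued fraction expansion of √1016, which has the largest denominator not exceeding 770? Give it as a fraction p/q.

16288/511

√1016 = [31; 1, 6, 1, 62, …] (period length 4).
Convergents:
  p_0/q_0 = 31/1
  p_1/q_1 = 32/1
  p_2/q_2 = 223/7
  p_3/q_3 = 255/8
  p_4/q_4 = 16033/503
  p_5/q_5 = 16288/511
  p_6/q_6 = 113761/3569
q_5 = 511 ≤ 770 < 3569 = q_6, so the answer is 16288/511.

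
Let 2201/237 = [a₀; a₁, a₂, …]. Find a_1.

3

2201 = 9·237 + 68   →  a_0 = 9
237 = 3·68 + 33   →  a_1 = 3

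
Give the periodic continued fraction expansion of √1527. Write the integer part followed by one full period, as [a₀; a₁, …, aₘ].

[39; 13, 78]

a₀ = ⌊√1527⌋ = 39.
With m₀=0, d₀=1 and mₖ₊₁ = dₖaₖ − mₖ, dₖ₊₁ = (n − mₖ₊₁²)/dₖ, aₖ₊₁ = ⌊(a₀+mₖ₊₁)/dₖ₊₁⌋:
  k=1: m=39, d=6, a=13
  k=2: m=39, d=1, a=78
d=1 and a=2a₀=78 at k=2, so the next step gives (m, d) = (39, 6) again — its k=1 value — and the period has length 2.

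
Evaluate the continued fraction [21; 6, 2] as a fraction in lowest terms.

275/13

Fold from the inside: start with 2/1.
  6 + 1/2 = 13/2
  21 + 2/13 = 275/13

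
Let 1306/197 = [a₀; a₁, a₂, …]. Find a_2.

1306 = 6·197 + 124   →  a_0 = 6
197 = 1·124 + 73   →  a_1 = 1
124 = 1·73 + 51   →  a_2 = 1

1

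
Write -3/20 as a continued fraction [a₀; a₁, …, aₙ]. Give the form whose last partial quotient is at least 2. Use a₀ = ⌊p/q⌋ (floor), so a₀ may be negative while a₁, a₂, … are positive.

[-1; 1, 5, 1, 2]

-3 = -1*20 + 17
20 = 1*17 + 3
17 = 5*3 + 2
3 = 1*2 + 1
2 = 2*1 + 0  (stop)
So -3/20 = [-1; 1, 5, 1, 2].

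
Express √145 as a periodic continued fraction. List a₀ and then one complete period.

[12; 24]

a₀ = ⌊√145⌋ = 12.
With m₀=0, d₀=1 and mₖ₊₁ = dₖaₖ − mₖ, dₖ₊₁ = (n − mₖ₊₁²)/dₖ, aₖ₊₁ = ⌊(a₀+mₖ₊₁)/dₖ₊₁⌋:
  k=1: m=12, d=1, a=24
d=1 and a=2a₀=24 at k=1, so the next step gives (m, d) = (12, 1) again — its k=1 value — and the period has length 1.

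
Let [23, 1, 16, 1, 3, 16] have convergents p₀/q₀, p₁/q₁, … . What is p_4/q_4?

Using pₖ = aₖpₖ₋₁ + pₖ₋₂, qₖ = aₖqₖ₋₁ + qₖ₋₂ (with p₋₁=1, p₋₂=0, q₋₁=0, q₋₂=1):
  k=0: a=23, p=23, q=1
  k=1: a=1, p=24, q=1
  k=2: a=16, p=407, q=17
  k=3: a=1, p=431, q=18
  k=4: a=3, p=1700, q=71

1700/71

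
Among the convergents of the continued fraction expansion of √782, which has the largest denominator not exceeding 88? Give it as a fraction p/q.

783/28

√782 = [27; 1, 26, 1, 54, …] (period length 4).
Convergents:
  p_0/q_0 = 27/1
  p_1/q_1 = 28/1
  p_2/q_2 = 755/27
  p_3/q_3 = 783/28
  p_4/q_4 = 43037/1539
q_3 = 28 ≤ 88 < 1539 = q_4, so the answer is 783/28.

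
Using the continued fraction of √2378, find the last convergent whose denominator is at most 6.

195/4

√2378 = [48; 1, 3, 3, 1, 96, …] (period length 5).
Convergents:
  p_0/q_0 = 48/1
  p_1/q_1 = 49/1
  p_2/q_2 = 195/4
  p_3/q_3 = 634/13
q_2 = 4 ≤ 6 < 13 = q_3, so the answer is 195/4.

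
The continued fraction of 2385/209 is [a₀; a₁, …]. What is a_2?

2

2385 = 11·209 + 86   →  a_0 = 11
209 = 2·86 + 37   →  a_1 = 2
86 = 2·37 + 12   →  a_2 = 2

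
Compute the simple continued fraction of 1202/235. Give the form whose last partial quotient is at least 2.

[5; 8, 1, 2, 2, 1, 2]

1202 = 5*235 + 27
235 = 8*27 + 19
27 = 1*19 + 8
19 = 2*8 + 3
8 = 2*3 + 2
3 = 1*2 + 1
2 = 2*1 + 0  (stop)
So 1202/235 = [5; 8, 1, 2, 2, 1, 2].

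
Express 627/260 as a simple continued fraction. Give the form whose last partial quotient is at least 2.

[2; 2, 2, 3, 15]

627 = 2·260 + 107
260 = 2·107 + 46
107 = 2·46 + 15
46 = 3·15 + 1
15 = 15·1 + 0  (stop)
So 627/260 = [2; 2, 2, 3, 15].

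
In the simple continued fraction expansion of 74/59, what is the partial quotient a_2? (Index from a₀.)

74 = 1·59 + 15   →  a_0 = 1
59 = 3·15 + 14   →  a_1 = 3
15 = 1·14 + 1   →  a_2 = 1

1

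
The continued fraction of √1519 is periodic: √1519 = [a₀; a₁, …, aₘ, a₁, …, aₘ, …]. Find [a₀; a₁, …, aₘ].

[38; 1, 37, 1, 76]

a₀ = ⌊√1519⌋ = 38.
With m₀=0, d₀=1 and mₖ₊₁ = dₖaₖ − mₖ, dₖ₊₁ = (n − mₖ₊₁²)/dₖ, aₖ₊₁ = ⌊(a₀+mₖ₊₁)/dₖ₊₁⌋:
  k=1: m=38, d=75, a=1
  k=2: m=37, d=2, a=37
  k=3: m=37, d=75, a=1
  k=4: m=38, d=1, a=76
d=1 and a=2a₀=76 at k=4, so the next step gives (m, d) = (38, 75) again — its k=1 value — and the period has length 4.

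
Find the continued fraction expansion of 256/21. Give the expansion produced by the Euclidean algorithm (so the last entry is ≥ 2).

256 = 12×21 + 4
21 = 5×4 + 1
4 = 4×1 + 0  (stop)
So 256/21 = [12; 5, 4].

[12; 5, 4]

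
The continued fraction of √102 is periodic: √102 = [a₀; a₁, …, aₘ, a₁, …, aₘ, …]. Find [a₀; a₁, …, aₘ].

a₀ = ⌊√102⌋ = 10.
With m₀=0, d₀=1 and mₖ₊₁ = dₖaₖ − mₖ, dₖ₊₁ = (n − mₖ₊₁²)/dₖ, aₖ₊₁ = ⌊(a₀+mₖ₊₁)/dₖ₊₁⌋:
  k=1: m=10, d=2, a=10
  k=2: m=10, d=1, a=20
d=1 and a=2a₀=20 at k=2, so the next step gives (m, d) = (10, 2) again — its k=1 value — and the period has length 2.

[10; 10, 20]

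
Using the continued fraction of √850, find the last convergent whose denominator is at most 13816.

√850 = [29; 6, 2, 6, 58, …] (period length 4).
Convergents:
  p_0/q_0 = 29/1
  p_1/q_1 = 175/6
  p_2/q_2 = 379/13
  p_3/q_3 = 2449/84
  p_4/q_4 = 142421/4885
  p_5/q_5 = 856975/29394
q_4 = 4885 ≤ 13816 < 29394 = q_5, so the answer is 142421/4885.

142421/4885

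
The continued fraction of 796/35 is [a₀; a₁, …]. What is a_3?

796 = 22·35 + 26   →  a_0 = 22
35 = 1·26 + 9   →  a_1 = 1
26 = 2·9 + 8   →  a_2 = 2
9 = 1·8 + 1   →  a_3 = 1

1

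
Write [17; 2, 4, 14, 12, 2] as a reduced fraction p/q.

56139/3218

Using pₖ = aₖpₖ₋₁ + pₖ₋₂ and qₖ = aₖqₖ₋₁ + qₖ₋₂:
  k=0: a=17, p=17, q=1
  k=1: a=2, p=35, q=2
  k=2: a=4, p=157, q=9
  k=3: a=14, p=2233, q=128
  k=4: a=12, p=26953, q=1545
  k=5: a=2, p=56139, q=3218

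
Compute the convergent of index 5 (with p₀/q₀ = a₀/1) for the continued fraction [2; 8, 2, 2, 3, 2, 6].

695/328

Using pₖ = aₖpₖ₋₁ + pₖ₋₂, qₖ = aₖqₖ₋₁ + qₖ₋₂ (with p₋₁=1, p₋₂=0, q₋₁=0, q₋₂=1):
  k=0: a=2, p=2, q=1
  k=1: a=8, p=17, q=8
  k=2: a=2, p=36, q=17
  k=3: a=2, p=89, q=42
  k=4: a=3, p=303, q=143
  k=5: a=2, p=695, q=328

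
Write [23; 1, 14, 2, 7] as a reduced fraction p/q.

5553/232

Fold from the inside: start with 7/1.
  2 + 1/7 = 15/7
  14 + 7/15 = 217/15
  1 + 15/217 = 232/217
  23 + 217/232 = 5553/232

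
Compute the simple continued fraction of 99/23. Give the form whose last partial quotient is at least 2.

99 = 4·23 + 7
23 = 3·7 + 2
7 = 3·2 + 1
2 = 2·1 + 0  (stop)
So 99/23 = [4; 3, 3, 2].

[4; 3, 3, 2]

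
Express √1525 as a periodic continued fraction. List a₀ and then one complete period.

a₀ = ⌊√1525⌋ = 39.
With m₀=0, d₀=1 and mₖ₊₁ = dₖaₖ − mₖ, dₖ₊₁ = (n − mₖ₊₁²)/dₖ, aₖ₊₁ = ⌊(a₀+mₖ₊₁)/dₖ₊₁⌋:
  k=1: m=39, d=4, a=19
  k=2: m=37, d=39, a=1
  k=3: m=2, d=39, a=1
  k=4: m=37, d=4, a=19
  k=5: m=39, d=1, a=78
d=1 and a=2a₀=78 at k=5, so the next step gives (m, d) = (39, 4) again — its k=1 value — and the period has length 5.

[39; 19, 1, 1, 19, 78]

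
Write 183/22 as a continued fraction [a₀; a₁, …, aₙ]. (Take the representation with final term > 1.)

[8; 3, 7]

183 = 8×22 + 7
22 = 3×7 + 1
7 = 7×1 + 0  (stop)
So 183/22 = [8; 3, 7].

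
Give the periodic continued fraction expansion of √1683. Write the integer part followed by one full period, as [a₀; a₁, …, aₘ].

[41; 41, 82]

a₀ = ⌊√1683⌋ = 41.
With m₀=0, d₀=1 and mₖ₊₁ = dₖaₖ − mₖ, dₖ₊₁ = (n − mₖ₊₁²)/dₖ, aₖ₊₁ = ⌊(a₀+mₖ₊₁)/dₖ₊₁⌋:
  k=1: m=41, d=2, a=41
  k=2: m=41, d=1, a=82
d=1 and a=2a₀=82 at k=2, so the next step gives (m, d) = (41, 2) again — its k=1 value — and the period has length 2.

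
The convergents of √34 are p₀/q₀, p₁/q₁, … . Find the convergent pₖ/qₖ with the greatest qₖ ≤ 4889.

26525/4549

√34 = [5; 1, 4, 1, 10, …] (period length 4).
Convergents:
  p_0/q_0 = 5/1
  p_1/q_1 = 6/1
  p_2/q_2 = 29/5
  p_3/q_3 = 35/6
  p_4/q_4 = 379/65
  p_5/q_5 = 414/71
  p_6/q_6 = 2035/349
  p_7/q_7 = 2449/420
  p_8/q_8 = 26525/4549
  p_9/q_9 = 28974/4969
q_8 = 4549 ≤ 4889 < 4969 = q_9, so the answer is 26525/4549.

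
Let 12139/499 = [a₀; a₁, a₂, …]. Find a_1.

3

12139 = 24·499 + 163   →  a_0 = 24
499 = 3·163 + 10   →  a_1 = 3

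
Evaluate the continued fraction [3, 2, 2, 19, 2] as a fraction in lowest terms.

677/199

Using pₖ = aₖpₖ₋₁ + pₖ₋₂ and qₖ = aₖqₖ₋₁ + qₖ₋₂:
  k=0: a=3, p=3, q=1
  k=1: a=2, p=7, q=2
  k=2: a=2, p=17, q=5
  k=3: a=19, p=330, q=97
  k=4: a=2, p=677, q=199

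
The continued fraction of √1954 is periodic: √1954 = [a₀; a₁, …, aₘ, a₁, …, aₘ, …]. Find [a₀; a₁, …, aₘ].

a₀ = ⌊√1954⌋ = 44.
With m₀=0, d₀=1 and mₖ₊₁ = dₖaₖ − mₖ, dₖ₊₁ = (n − mₖ₊₁²)/dₖ, aₖ₊₁ = ⌊(a₀+mₖ₊₁)/dₖ₊₁⌋:
  k=1: m=44, d=18, a=4
  k=2: m=28, d=65, a=1
  k=3: m=37, d=9, a=9
  k=4: m=44, d=2, a=44
  k=5: m=44, d=9, a=9
  k=6: m=37, d=65, a=1
  k=7: m=28, d=18, a=4
  k=8: m=44, d=1, a=88
d=1 and a=2a₀=88 at k=8, so the next step gives (m, d) = (44, 18) again — its k=1 value — and the period has length 8.

[44; 4, 1, 9, 44, 9, 1, 4, 88]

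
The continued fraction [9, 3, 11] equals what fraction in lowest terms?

Using pₖ = aₖpₖ₋₁ + pₖ₋₂ and qₖ = aₖqₖ₋₁ + qₖ₋₂:
  k=0: a=9, p=9, q=1
  k=1: a=3, p=28, q=3
  k=2: a=11, p=317, q=34

317/34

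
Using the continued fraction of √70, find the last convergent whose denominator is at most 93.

√70 = [8; 2, 1, 2, 1, 2, 16, …] (period length 6).
Convergents:
  p_0/q_0 = 8/1
  p_1/q_1 = 17/2
  p_2/q_2 = 25/3
  p_3/q_3 = 67/8
  p_4/q_4 = 92/11
  p_5/q_5 = 251/30
  p_6/q_6 = 4108/491
q_5 = 30 ≤ 93 < 491 = q_6, so the answer is 251/30.

251/30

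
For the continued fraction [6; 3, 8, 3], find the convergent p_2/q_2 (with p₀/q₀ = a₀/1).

158/25

Using pₖ = aₖpₖ₋₁ + pₖ₋₂, qₖ = aₖqₖ₋₁ + qₖ₋₂ (with p₋₁=1, p₋₂=0, q₋₁=0, q₋₂=1):
  k=0: a=6, p=6, q=1
  k=1: a=3, p=19, q=3
  k=2: a=8, p=158, q=25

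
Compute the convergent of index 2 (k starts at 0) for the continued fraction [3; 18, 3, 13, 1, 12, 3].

Using pₖ = aₖpₖ₋₁ + pₖ₋₂, qₖ = aₖqₖ₋₁ + qₖ₋₂ (with p₋₁=1, p₋₂=0, q₋₁=0, q₋₂=1):
  k=0: a=3, p=3, q=1
  k=1: a=18, p=55, q=18
  k=2: a=3, p=168, q=55

168/55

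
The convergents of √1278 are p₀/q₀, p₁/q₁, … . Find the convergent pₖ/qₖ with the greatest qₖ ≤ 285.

√1278 = [35; 1, 2, 1, 70, …] (period length 4).
Convergents:
  p_0/q_0 = 35/1
  p_1/q_1 = 36/1
  p_2/q_2 = 107/3
  p_3/q_3 = 143/4
  p_4/q_4 = 10117/283
  p_5/q_5 = 10260/287
q_4 = 283 ≤ 285 < 287 = q_5, so the answer is 10117/283.

10117/283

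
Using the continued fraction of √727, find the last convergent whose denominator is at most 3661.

39285/1457

√727 = [26; 1, 25, 1, 52, …] (period length 4).
Convergents:
  p_0/q_0 = 26/1
  p_1/q_1 = 27/1
  p_2/q_2 = 701/26
  p_3/q_3 = 728/27
  p_4/q_4 = 38557/1430
  p_5/q_5 = 39285/1457
  p_6/q_6 = 1020682/37855
q_5 = 1457 ≤ 3661 < 37855 = q_6, so the answer is 39285/1457.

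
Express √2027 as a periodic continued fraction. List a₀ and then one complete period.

[45; 45, 90]

a₀ = ⌊√2027⌋ = 45.
With m₀=0, d₀=1 and mₖ₊₁ = dₖaₖ − mₖ, dₖ₊₁ = (n − mₖ₊₁²)/dₖ, aₖ₊₁ = ⌊(a₀+mₖ₊₁)/dₖ₊₁⌋:
  k=1: m=45, d=2, a=45
  k=2: m=45, d=1, a=90
d=1 and a=2a₀=90 at k=2, so the next step gives (m, d) = (45, 2) again — its k=1 value — and the period has length 2.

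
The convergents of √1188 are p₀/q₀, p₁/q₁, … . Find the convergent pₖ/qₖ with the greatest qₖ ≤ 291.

3171/92

√1188 = [34; 2, 7, 6, 7, 2, 68, …] (period length 6).
Convergents:
  p_0/q_0 = 34/1
  p_1/q_1 = 69/2
  p_2/q_2 = 517/15
  p_3/q_3 = 3171/92
  p_4/q_4 = 22714/659
q_3 = 92 ≤ 291 < 659 = q_4, so the answer is 3171/92.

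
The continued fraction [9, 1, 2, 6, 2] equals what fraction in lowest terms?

397/41

Fold from the inside: start with 2/1.
  6 + 1/2 = 13/2
  2 + 2/13 = 28/13
  1 + 13/28 = 41/28
  9 + 28/41 = 397/41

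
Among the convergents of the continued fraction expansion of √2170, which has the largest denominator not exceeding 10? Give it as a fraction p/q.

326/7

√2170 = [46; 1, 1, 2, 1, 1, 92, …] (period length 6).
Convergents:
  p_0/q_0 = 46/1
  p_1/q_1 = 47/1
  p_2/q_2 = 93/2
  p_3/q_3 = 233/5
  p_4/q_4 = 326/7
  p_5/q_5 = 559/12
q_4 = 7 ≤ 10 < 12 = q_5, so the answer is 326/7.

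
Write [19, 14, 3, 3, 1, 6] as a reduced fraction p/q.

24009/1259

Using pₖ = aₖpₖ₋₁ + pₖ₋₂ and qₖ = aₖqₖ₋₁ + qₖ₋₂:
  k=0: a=19, p=19, q=1
  k=1: a=14, p=267, q=14
  k=2: a=3, p=820, q=43
  k=3: a=3, p=2727, q=143
  k=4: a=1, p=3547, q=186
  k=5: a=6, p=24009, q=1259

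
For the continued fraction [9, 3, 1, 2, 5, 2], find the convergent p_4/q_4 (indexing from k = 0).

Using pₖ = aₖpₖ₋₁ + pₖ₋₂, qₖ = aₖqₖ₋₁ + qₖ₋₂ (with p₋₁=1, p₋₂=0, q₋₁=0, q₋₂=1):
  k=0: a=9, p=9, q=1
  k=1: a=3, p=28, q=3
  k=2: a=1, p=37, q=4
  k=3: a=2, p=102, q=11
  k=4: a=5, p=547, q=59

547/59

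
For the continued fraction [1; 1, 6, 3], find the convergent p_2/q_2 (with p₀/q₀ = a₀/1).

Using pₖ = aₖpₖ₋₁ + pₖ₋₂, qₖ = aₖqₖ₋₁ + qₖ₋₂ (with p₋₁=1, p₋₂=0, q₋₁=0, q₋₂=1):
  k=0: a=1, p=1, q=1
  k=1: a=1, p=2, q=1
  k=2: a=6, p=13, q=7

13/7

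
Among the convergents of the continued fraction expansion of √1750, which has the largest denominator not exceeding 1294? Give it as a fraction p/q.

21042/503

√1750 = [41; 1, 4, 1, 82, …] (period length 4).
Convergents:
  p_0/q_0 = 41/1
  p_1/q_1 = 42/1
  p_2/q_2 = 209/5
  p_3/q_3 = 251/6
  p_4/q_4 = 20791/497
  p_5/q_5 = 21042/503
  p_6/q_6 = 104959/2509
q_5 = 503 ≤ 1294 < 2509 = q_6, so the answer is 21042/503.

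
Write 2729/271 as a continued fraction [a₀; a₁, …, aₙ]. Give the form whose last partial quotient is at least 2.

2729 = 10×271 + 19
271 = 14×19 + 5
19 = 3×5 + 4
5 = 1×4 + 1
4 = 4×1 + 0  (stop)
So 2729/271 = [10; 14, 3, 1, 4].

[10; 14, 3, 1, 4]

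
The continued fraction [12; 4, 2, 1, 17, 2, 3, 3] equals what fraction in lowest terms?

66289/5420

Using pₖ = aₖpₖ₋₁ + pₖ₋₂ and qₖ = aₖqₖ₋₁ + qₖ₋₂:
  k=0: a=12, p=12, q=1
  k=1: a=4, p=49, q=4
  k=2: a=2, p=110, q=9
  k=3: a=1, p=159, q=13
  k=4: a=17, p=2813, q=230
  k=5: a=2, p=5785, q=473
  k=6: a=3, p=20168, q=1649
  k=7: a=3, p=66289, q=5420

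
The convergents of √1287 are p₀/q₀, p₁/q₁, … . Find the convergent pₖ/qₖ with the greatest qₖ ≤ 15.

√1287 = [35; 1, 6, 1, 70, …] (period length 4).
Convergents:
  p_0/q_0 = 35/1
  p_1/q_1 = 36/1
  p_2/q_2 = 251/7
  p_3/q_3 = 287/8
  p_4/q_4 = 20341/567
q_3 = 8 ≤ 15 < 567 = q_4, so the answer is 287/8.

287/8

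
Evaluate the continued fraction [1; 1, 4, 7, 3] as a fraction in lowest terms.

204/113

Fold from the inside: start with 3/1.
  7 + 1/3 = 22/3
  4 + 3/22 = 91/22
  1 + 22/91 = 113/91
  1 + 91/113 = 204/113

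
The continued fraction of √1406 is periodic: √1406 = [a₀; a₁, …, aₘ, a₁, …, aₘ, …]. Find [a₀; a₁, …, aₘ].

[37; 2, 74]

a₀ = ⌊√1406⌋ = 37.
With m₀=0, d₀=1 and mₖ₊₁ = dₖaₖ − mₖ, dₖ₊₁ = (n − mₖ₊₁²)/dₖ, aₖ₊₁ = ⌊(a₀+mₖ₊₁)/dₖ₊₁⌋:
  k=1: m=37, d=37, a=2
  k=2: m=37, d=1, a=74
d=1 and a=2a₀=74 at k=2, so the next step gives (m, d) = (37, 37) again — its k=1 value — and the period has length 2.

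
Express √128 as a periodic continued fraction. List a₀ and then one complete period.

[11; 3, 5, 3, 22]

a₀ = ⌊√128⌋ = 11.
With m₀=0, d₀=1 and mₖ₊₁ = dₖaₖ − mₖ, dₖ₊₁ = (n − mₖ₊₁²)/dₖ, aₖ₊₁ = ⌊(a₀+mₖ₊₁)/dₖ₊₁⌋:
  k=1: m=11, d=7, a=3
  k=2: m=10, d=4, a=5
  k=3: m=10, d=7, a=3
  k=4: m=11, d=1, a=22
d=1 and a=2a₀=22 at k=4, so the next step gives (m, d) = (11, 7) again — its k=1 value — and the period has length 4.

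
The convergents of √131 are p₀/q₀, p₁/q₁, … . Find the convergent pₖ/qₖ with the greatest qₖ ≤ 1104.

10610/927

√131 = [11; 2, 4, 11, 4, 2, 22, …] (period length 6).
Convergents:
  p_0/q_0 = 11/1
  p_1/q_1 = 23/2
  p_2/q_2 = 103/9
  p_3/q_3 = 1156/101
  p_4/q_4 = 4727/413
  p_5/q_5 = 10610/927
  p_6/q_6 = 238147/20807
q_5 = 927 ≤ 1104 < 20807 = q_6, so the answer is 10610/927.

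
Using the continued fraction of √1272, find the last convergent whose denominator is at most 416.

7668/215

√1272 = [35; 1, 1, 1, 70, …] (period length 4).
Convergents:
  p_0/q_0 = 35/1
  p_1/q_1 = 36/1
  p_2/q_2 = 71/2
  p_3/q_3 = 107/3
  p_4/q_4 = 7561/212
  p_5/q_5 = 7668/215
  p_6/q_6 = 15229/427
q_5 = 215 ≤ 416 < 427 = q_6, so the answer is 7668/215.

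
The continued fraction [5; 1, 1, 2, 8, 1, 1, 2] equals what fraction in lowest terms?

Using pₖ = aₖpₖ₋₁ + pₖ₋₂ and qₖ = aₖqₖ₋₁ + qₖ₋₂:
  k=0: a=5, p=5, q=1
  k=1: a=1, p=6, q=1
  k=2: a=1, p=11, q=2
  k=3: a=2, p=28, q=5
  k=4: a=8, p=235, q=42
  k=5: a=1, p=263, q=47
  k=6: a=1, p=498, q=89
  k=7: a=2, p=1259, q=225

1259/225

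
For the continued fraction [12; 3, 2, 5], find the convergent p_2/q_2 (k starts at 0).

86/7

Using pₖ = aₖpₖ₋₁ + pₖ₋₂, qₖ = aₖqₖ₋₁ + qₖ₋₂ (with p₋₁=1, p₋₂=0, q₋₁=0, q₋₂=1):
  k=0: a=12, p=12, q=1
  k=1: a=3, p=37, q=3
  k=2: a=2, p=86, q=7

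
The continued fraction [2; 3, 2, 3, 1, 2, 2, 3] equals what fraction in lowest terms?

Fold from the inside: start with 3/1.
  2 + 1/3 = 7/3
  2 + 3/7 = 17/7
  1 + 7/17 = 24/17
  3 + 17/24 = 89/24
  2 + 24/89 = 202/89
  3 + 89/202 = 695/202
  2 + 202/695 = 1592/695

1592/695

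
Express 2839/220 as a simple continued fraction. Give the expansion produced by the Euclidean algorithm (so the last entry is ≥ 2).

2839 = 12*220 + 199
220 = 1*199 + 21
199 = 9*21 + 10
21 = 2*10 + 1
10 = 10*1 + 0  (stop)
So 2839/220 = [12; 1, 9, 2, 10].

[12; 1, 9, 2, 10]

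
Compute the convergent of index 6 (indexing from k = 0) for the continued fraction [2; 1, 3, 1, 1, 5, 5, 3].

720/259

Using pₖ = aₖpₖ₋₁ + pₖ₋₂, qₖ = aₖqₖ₋₁ + qₖ₋₂ (with p₋₁=1, p₋₂=0, q₋₁=0, q₋₂=1):
  k=0: a=2, p=2, q=1
  k=1: a=1, p=3, q=1
  k=2: a=3, p=11, q=4
  k=3: a=1, p=14, q=5
  k=4: a=1, p=25, q=9
  k=5: a=5, p=139, q=50
  k=6: a=5, p=720, q=259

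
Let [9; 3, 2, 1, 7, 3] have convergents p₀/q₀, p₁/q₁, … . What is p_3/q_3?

Using pₖ = aₖpₖ₋₁ + pₖ₋₂, qₖ = aₖqₖ₋₁ + qₖ₋₂ (with p₋₁=1, p₋₂=0, q₋₁=0, q₋₂=1):
  k=0: a=9, p=9, q=1
  k=1: a=3, p=28, q=3
  k=2: a=2, p=65, q=7
  k=3: a=1, p=93, q=10

93/10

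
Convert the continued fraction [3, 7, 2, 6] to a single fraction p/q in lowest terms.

304/97

Using pₖ = aₖpₖ₋₁ + pₖ₋₂ and qₖ = aₖqₖ₋₁ + qₖ₋₂:
  k=0: a=3, p=3, q=1
  k=1: a=7, p=22, q=7
  k=2: a=2, p=47, q=15
  k=3: a=6, p=304, q=97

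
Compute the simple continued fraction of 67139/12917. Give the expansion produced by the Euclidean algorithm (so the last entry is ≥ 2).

67139 = 5×12917 + 2554
12917 = 5×2554 + 147
2554 = 17×147 + 55
147 = 2×55 + 37
55 = 1×37 + 18
37 = 2×18 + 1
18 = 18×1 + 0  (stop)
So 67139/12917 = [5; 5, 17, 2, 1, 2, 18].

[5; 5, 17, 2, 1, 2, 18]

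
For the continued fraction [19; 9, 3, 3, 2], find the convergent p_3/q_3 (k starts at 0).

1777/93

Using pₖ = aₖpₖ₋₁ + pₖ₋₂, qₖ = aₖqₖ₋₁ + qₖ₋₂ (with p₋₁=1, p₋₂=0, q₋₁=0, q₋₂=1):
  k=0: a=19, p=19, q=1
  k=1: a=9, p=172, q=9
  k=2: a=3, p=535, q=28
  k=3: a=3, p=1777, q=93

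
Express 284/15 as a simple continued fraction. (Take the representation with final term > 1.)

[18; 1, 14]

284 = 18·15 + 14
15 = 1·14 + 1
14 = 14·1 + 0  (stop)
So 284/15 = [18; 1, 14].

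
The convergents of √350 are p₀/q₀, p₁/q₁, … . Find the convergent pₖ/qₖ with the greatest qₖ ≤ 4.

√350 = [18; 1, 2, 2, 2, 1, 36, …] (period length 6).
Convergents:
  p_0/q_0 = 18/1
  p_1/q_1 = 19/1
  p_2/q_2 = 56/3
  p_3/q_3 = 131/7
q_2 = 3 ≤ 4 < 7 = q_3, so the answer is 56/3.

56/3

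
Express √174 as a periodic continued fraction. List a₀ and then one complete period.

a₀ = ⌊√174⌋ = 13.
With m₀=0, d₀=1 and mₖ₊₁ = dₖaₖ − mₖ, dₖ₊₁ = (n − mₖ₊₁²)/dₖ, aₖ₊₁ = ⌊(a₀+mₖ₊₁)/dₖ₊₁⌋:
  k=1: m=13, d=5, a=5
  k=2: m=12, d=6, a=4
  k=3: m=12, d=5, a=5
  k=4: m=13, d=1, a=26
d=1 and a=2a₀=26 at k=4, so the next step gives (m, d) = (13, 5) again — its k=1 value — and the period has length 4.

[13; 5, 4, 5, 26]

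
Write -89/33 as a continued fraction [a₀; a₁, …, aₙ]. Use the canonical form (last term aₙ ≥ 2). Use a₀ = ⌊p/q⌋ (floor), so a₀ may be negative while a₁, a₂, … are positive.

[-3; 3, 3, 3]

-89 = -3*33 + 10
33 = 3*10 + 3
10 = 3*3 + 1
3 = 3*1 + 0  (stop)
So -89/33 = [-3; 3, 3, 3].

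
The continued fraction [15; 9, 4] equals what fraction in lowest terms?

559/37

Fold from the inside: start with 4/1.
  9 + 1/4 = 37/4
  15 + 4/37 = 559/37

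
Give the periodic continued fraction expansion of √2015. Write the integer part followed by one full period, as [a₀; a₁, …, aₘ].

[44; 1, 7, 1, 88]

a₀ = ⌊√2015⌋ = 44.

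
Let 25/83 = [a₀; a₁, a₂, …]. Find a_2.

25 = 0·83 + 25   →  a_0 = 0
83 = 3·25 + 8   →  a_1 = 3
25 = 3·8 + 1   →  a_2 = 3

3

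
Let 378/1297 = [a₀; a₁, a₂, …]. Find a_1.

3

378 = 0·1297 + 378   →  a_0 = 0
1297 = 3·378 + 163   →  a_1 = 3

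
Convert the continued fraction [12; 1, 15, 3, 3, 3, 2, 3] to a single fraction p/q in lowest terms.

55054/4255

Fold from the inside: start with 3/1.
  2 + 1/3 = 7/3
  3 + 3/7 = 24/7
  3 + 7/24 = 79/24
  3 + 24/79 = 261/79
  15 + 79/261 = 3994/261
  1 + 261/3994 = 4255/3994
  12 + 3994/4255 = 55054/4255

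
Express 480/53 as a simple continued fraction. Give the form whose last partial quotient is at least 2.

480 = 9×53 + 3
53 = 17×3 + 2
3 = 1×2 + 1
2 = 2×1 + 0  (stop)
So 480/53 = [9; 17, 1, 2].

[9; 17, 1, 2]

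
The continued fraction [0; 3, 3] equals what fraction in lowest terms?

3/10

Using pₖ = aₖpₖ₋₁ + pₖ₋₂ and qₖ = aₖqₖ₋₁ + qₖ₋₂:
  k=0: a=0, p=0, q=1
  k=1: a=3, p=1, q=3
  k=2: a=3, p=3, q=10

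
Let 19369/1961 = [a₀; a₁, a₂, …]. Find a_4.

3

19369 = 9·1961 + 1720   →  a_0 = 9
1961 = 1·1720 + 241   →  a_1 = 1
1720 = 7·241 + 33   →  a_2 = 7
241 = 7·33 + 10   →  a_3 = 7
33 = 3·10 + 3   →  a_4 = 3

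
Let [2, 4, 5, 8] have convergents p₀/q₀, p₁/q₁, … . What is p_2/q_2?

47/21

Using pₖ = aₖpₖ₋₁ + pₖ₋₂, qₖ = aₖqₖ₋₁ + qₖ₋₂ (with p₋₁=1, p₋₂=0, q₋₁=0, q₋₂=1):
  k=0: a=2, p=2, q=1
  k=1: a=4, p=9, q=4
  k=2: a=5, p=47, q=21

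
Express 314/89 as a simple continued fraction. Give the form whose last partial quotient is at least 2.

[3; 1, 1, 8, 2, 2]

314 = 3·89 + 47
89 = 1·47 + 42
47 = 1·42 + 5
42 = 8·5 + 2
5 = 2·2 + 1
2 = 2·1 + 0  (stop)
So 314/89 = [3; 1, 1, 8, 2, 2].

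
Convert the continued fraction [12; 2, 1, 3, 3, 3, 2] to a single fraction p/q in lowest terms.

Fold from the inside: start with 2/1.
  3 + 1/2 = 7/2
  3 + 2/7 = 23/7
  3 + 7/23 = 76/23
  1 + 23/76 = 99/76
  2 + 76/99 = 274/99
  12 + 99/274 = 3387/274

3387/274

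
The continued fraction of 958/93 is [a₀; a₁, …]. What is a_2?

3

958 = 10·93 + 28   →  a_0 = 10
93 = 3·28 + 9   →  a_1 = 3
28 = 3·9 + 1   →  a_2 = 3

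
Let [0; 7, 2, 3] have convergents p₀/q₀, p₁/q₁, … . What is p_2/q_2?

2/15

Using pₖ = aₖpₖ₋₁ + pₖ₋₂, qₖ = aₖqₖ₋₁ + qₖ₋₂ (with p₋₁=1, p₋₂=0, q₋₁=0, q₋₂=1):
  k=0: a=0, p=0, q=1
  k=1: a=7, p=1, q=7
  k=2: a=2, p=2, q=15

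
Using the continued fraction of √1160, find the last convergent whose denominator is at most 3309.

√1160 = [34; 17, 68, …] (period length 2).
Convergents:
  p_0/q_0 = 34/1
  p_1/q_1 = 579/17
  p_2/q_2 = 39406/1157
  p_3/q_3 = 670481/19686
q_2 = 1157 ≤ 3309 < 19686 = q_3, so the answer is 39406/1157.

39406/1157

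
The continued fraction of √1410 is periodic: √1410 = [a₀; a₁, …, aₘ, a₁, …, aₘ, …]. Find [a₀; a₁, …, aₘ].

[37; 1, 1, 4, 1, 1, 74]

a₀ = ⌊√1410⌋ = 37.
With m₀=0, d₀=1 and mₖ₊₁ = dₖaₖ − mₖ, dₖ₊₁ = (n − mₖ₊₁²)/dₖ, aₖ₊₁ = ⌊(a₀+mₖ₊₁)/dₖ₊₁⌋:
  k=1: m=37, d=41, a=1
  k=2: m=4, d=34, a=1
  k=3: m=30, d=15, a=4
  k=4: m=30, d=34, a=1
  k=5: m=4, d=41, a=1
  k=6: m=37, d=1, a=74
d=1 and a=2a₀=74 at k=6, so the next step gives (m, d) = (37, 41) again — its k=1 value — and the period has length 6.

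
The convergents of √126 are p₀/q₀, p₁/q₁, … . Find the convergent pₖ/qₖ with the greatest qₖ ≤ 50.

√126 = [11; 4, 2, 4, 22, …] (period length 4).
Convergents:
  p_0/q_0 = 11/1
  p_1/q_1 = 45/4
  p_2/q_2 = 101/9
  p_3/q_3 = 449/40
  p_4/q_4 = 9979/889
q_3 = 40 ≤ 50 < 889 = q_4, so the answer is 449/40.

449/40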